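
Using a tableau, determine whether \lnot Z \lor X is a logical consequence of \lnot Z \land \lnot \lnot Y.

Initial set: {(\lnot Z \land \lnot \lnot Y); \lnot (\lnot Z \lor X)}.
(\lnot Z \land \lnot \lnot Y): α-rule — add \lnot Z, \lnot \lnot Y.
\lnot (\lnot Z \lor X): α-rule — add \lnot \lnot Z, \lnot X.
× closes — contains both Z and \lnot Z.
All 1 branch closes.
Every branch closed, so the premises entail the conclusion.

Yes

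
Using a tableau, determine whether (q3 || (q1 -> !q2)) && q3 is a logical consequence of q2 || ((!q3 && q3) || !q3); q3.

Yes

Initial set: {(q2 || ((!q3 && q3) || !q3)); q3; !((q3 || (q1 -> !q2)) && q3)}.
(q2 || ((!q3 && q3) || !q3)): β-rule — branch into q2  //  ((!q3 && q3) || !q3).
  branch 1 (add q2):
    !((q3 || (q1 -> !q2)) && q3): β-rule — branch into !(q3 || (q1 -> !q2))  //  !q3.
      branch 1.1 (add !(q3 || (q1 -> !q2))):
        !(q3 || (q1 -> !q2)): α-rule — add !q3, !(q1 -> !q2).
        × closes — contains both q3 and !q3.
      branch 1.2 (add !q3):
        × closes — contains both q3 and !q3.
  branch 2 (add ((!q3 && q3) || !q3)):
    !((q3 || (q1 -> !q2)) && q3): β-rule — branch into !(q3 || (q1 -> !q2))  //  !q3.
      branch 2.1 (add !(q3 || (q1 -> !q2))):
        !(q3 || (q1 -> !q2)): α-rule — add !q3, !(q1 -> !q2).
        × closes — contains both q3 and !q3.
      branch 2.2 (add !q3):
        × closes — contains both q3 and !q3.
All 4 branches close.
Every branch closed, so the premises entail the conclusion.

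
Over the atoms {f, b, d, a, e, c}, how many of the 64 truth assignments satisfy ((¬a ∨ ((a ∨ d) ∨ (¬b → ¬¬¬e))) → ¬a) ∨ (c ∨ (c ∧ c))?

48

Initial set: {(((¬a ∨ ((a ∨ d) ∨ (¬b → ¬¬¬e))) → ¬a) ∨ (c ∨ (c ∧ c)))}.
(((¬a ∨ ((a ∨ d) ∨ (¬b → ¬¬¬e))) → ¬a) ∨ (c ∨ (c ∧ c))): β-rule — branch into ((¬a ∨ ((a ∨ d) ∨ (¬b → ¬¬¬e))) → ¬a)  //  (c ∨ (c ∧ c)).
  branch 1 (add ((¬a ∨ ((a ∨ d) ∨ (¬b → ¬¬¬e))) → ¬a)):
    ((¬a ∨ ((a ∨ d) ∨ (¬b → ¬¬¬e))) → ¬a): β-rule — branch into ¬(¬a ∨ ((a ∨ d) ∨ (¬b → ¬¬¬e)))  //  ¬a.
      branch 1.1 (add ¬(¬a ∨ ((a ∨ d) ∨ (¬b → ¬¬¬e)))):
        ¬(¬a ∨ ((a ∨ d) ∨ (¬b → ¬¬¬e))): α-rule — add ¬¬a, ¬((a ∨ d) ∨ (¬b → ¬¬¬e)).
        ¬((a ∨ d) ∨ (¬b → ¬¬¬e)): α-rule — add ¬(a ∨ d), ¬(¬b → ¬¬¬e).
        ¬(a ∨ d): α-rule — add ¬a, ¬d.
        × closes — contains both a and ¬a.
      branch 1.2 (add ¬a):
        ○ open, literals {a=0}.
  branch 2 (add (c ∨ (c ∧ c))):
    (c ∨ (c ∧ c)): β-rule — branch into c  //  (c ∧ c).
      branch 2.1 (add c):
        ○ open, literals {c=1}.
      branch 2.2 (add (c ∧ c)):
        (c ∧ c): α-rule — add c, c.
        ○ open, literals {c=1}.
1 branch closed, 3 open.
Each open branch fixes some atoms; the unmentioned ones are free. Counting distinct full assignments: branch {a=0} (f, b, d, e, c) contributes 32 new; branch {c=1} (f, b, d, a, e) contributes 16 new; branch {c=1} (f, b, d, a, e) contributes 0 new. Total: 48.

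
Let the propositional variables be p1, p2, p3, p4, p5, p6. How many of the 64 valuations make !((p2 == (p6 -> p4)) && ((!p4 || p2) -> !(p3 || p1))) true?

Initial set: {!((p2 == (p6 -> p4)) && ((!p4 || p2) -> !(p3 || p1)))}.
!((p2 == (p6 -> p4)) && ((!p4 || p2) -> !(p3 || p1))): β-rule — branch into !(p2 == (p6 -> p4))  //  !((!p4 || p2) -> !(p3 || p1)).
  branch 1 (add !(p2 == (p6 -> p4))):
    !(p2 == (p6 -> p4)): β-rule — branch into p2, !(p6 -> p4)  //  !p2, (p6 -> p4).
      branch 1.1 (add p2, !(p6 -> p4)):
        !(p6 -> p4): α-rule — add p6, !p4.
        ○ open, literals {p2=T, p4=F, p6=T}.
      branch 1.2 (add !p2, (p6 -> p4)):
        (p6 -> p4): β-rule — branch into !p6  //  p4.
          branch 1.2.1 (add !p6):
            ○ open, literals {p2=F, p6=F}.
          branch 1.2.2 (add p4):
            ○ open, literals {p2=F, p4=T}.
  branch 2 (add !((!p4 || p2) -> !(p3 || p1))):
    !((!p4 || p2) -> !(p3 || p1)): α-rule — add (!p4 || p2), !!(p3 || p1).
    (!p4 || p2): β-rule — branch into !p4  //  p2.
      branch 2.1 (add !p4):
        !!(p3 || p1): β-rule — branch into p3  //  p1.
          branch 2.1.1 (add p3):
            ○ open, literals {p3=T, p4=F}.
          branch 2.1.2 (add p1):
            ○ open, literals {p1=T, p4=F}.
      branch 2.2 (add p2):
        !!(p3 || p1): β-rule — branch into p3  //  p1.
          branch 2.2.1 (add p3):
            ○ open, literals {p2=T, p3=T}.
          branch 2.2.2 (add p1):
            ○ open, literals {p1=T, p2=T}.
0 branches closed, 7 open.
Each open branch fixes some atoms; the unmentioned ones are free. Counting distinct full assignments: branch {p2=T, p4=F, p6=T} (p1, p3, p5) contributes 8 new; branch {p2=F, p6=F} (p1, p3, p4, p5) contributes 16 new; branch {p2=F, p4=T} (p1, p3, p5, p6) contributes 8 new; branch {p3=T, p4=F} (p1, p2, p5, p6) contributes 8 new; branch {p1=T, p4=F} (p2, p3, p5, p6) contributes 4 new; branch {p2=T, p3=T} (p1, p4, p5, p6) contributes 8 new; branch {p1=T, p2=T} (p3, p4, p5, p6) contributes 4 new. Total: 56.

56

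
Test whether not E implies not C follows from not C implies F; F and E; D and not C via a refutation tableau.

Yes

Initial set: {(not C implies F); (F and E); (D and not C); not (not E implies not C)}.
(F and E): α-rule — add F, E.
(D and not C): α-rule — add D, not C.
not (not E implies not C): α-rule — add not E, not not C.
× closes — contains both E and not E.
All 1 branch closes.
Every branch closed, so the premises entail the conclusion.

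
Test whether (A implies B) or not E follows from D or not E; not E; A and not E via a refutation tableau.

Yes

Initial set: {T (D or not E); T not E; T (A and not E); F ((A implies B) or not E)}.
T (A and not E): α-rule — add T A, T not E.
F ((A implies B) or not E): α-rule — add F (A implies B), F not E.
× closes — contains both E and not E.
All 1 branch closes.
Every branch closed, so the premises entail the conclusion.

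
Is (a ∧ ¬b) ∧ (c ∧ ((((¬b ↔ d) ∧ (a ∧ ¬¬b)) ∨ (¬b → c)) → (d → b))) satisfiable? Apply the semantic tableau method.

Initial set: {((a ∧ ¬b) ∧ (c ∧ ((((¬b ↔ d) ∧ (a ∧ ¬¬b)) ∨ (¬b → c)) → (d → b))))}.
((a ∧ ¬b) ∧ (c ∧ ((((¬b ↔ d) ∧ (a ∧ ¬¬b)) ∨ (¬b → c)) → (d → b)))): α-rule — add (a ∧ ¬b), (c ∧ ((((¬b ↔ d) ∧ (a ∧ ¬¬b)) ∨ (¬b → c)) → (d → b))).
(a ∧ ¬b): α-rule — add a, ¬b.
(c ∧ ((((¬b ↔ d) ∧ (a ∧ ¬¬b)) ∨ (¬b → c)) → (d → b))): α-rule — add c, ((((¬b ↔ d) ∧ (a ∧ ¬¬b)) ∨ (¬b → c)) → (d → b)).
((((¬b ↔ d) ∧ (a ∧ ¬¬b)) ∨ (¬b → c)) → (d → b)): β-rule — branch into ¬(((¬b ↔ d) ∧ (a ∧ ¬¬b)) ∨ (¬b → c))  //  (d → b).
  branch 1 (add ¬(((¬b ↔ d) ∧ (a ∧ ¬¬b)) ∨ (¬b → c))):
    ¬(((¬b ↔ d) ∧ (a ∧ ¬¬b)) ∨ (¬b → c)): α-rule — add ¬((¬b ↔ d) ∧ (a ∧ ¬¬b)), ¬(¬b → c).
    ¬(¬b → c): α-rule — add ¬b, ¬c.
    × closes — contains both c and ¬c.
  branch 2 (add (d → b)):
    (d → b): β-rule — branch into ¬d  //  b.
      branch 2.1 (add ¬d):
        ○ open, literals {a=true, b=false, c=true, d=false}.
      branch 2.2 (add b):
        × closes — contains both b and ¬b.
2 branches closed, 1 open.
An open branch gives a satisfying assignment: a=true, b=false, c=true, d=false.

Satisfiable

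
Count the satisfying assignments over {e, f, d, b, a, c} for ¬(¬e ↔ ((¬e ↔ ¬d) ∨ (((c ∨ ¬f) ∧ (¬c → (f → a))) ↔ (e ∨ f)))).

Initial set: {¬(¬e ↔ ((¬e ↔ ¬d) ∨ (((c ∨ ¬f) ∧ (¬c → (f → a))) ↔ (e ∨ f))))}.
¬(¬e ↔ ((¬e ↔ ¬d) ∨ (((c ∨ ¬f) ∧ (¬c → (f → a))) ↔ (e ∨ f)))): β-rule — branch into ¬e, ¬((¬e ↔ ¬d) ∨ (((c ∨ ¬f) ∧ (¬c → (f → a))) ↔ (e ∨ f)))  //  ¬¬e, ((¬e ↔ ¬d) ∨ (((c ∨ ¬f) ∧ (¬c → (f → a))) ↔ (e ∨ f))).
  branch 1 (add ¬e, ¬((¬e ↔ ¬d) ∨ (((c ∨ ¬f) ∧ (¬c → (f → a))) ↔ (e ∨ f)))):
    ¬((¬e ↔ ¬d) ∨ (((c ∨ ¬f) ∧ (¬c → (f → a))) ↔ (e ∨ f))): α-rule — add ¬(¬e ↔ ¬d), ¬(((c ∨ ¬f) ∧ (¬c → (f → a))) ↔ (e ∨ f)).
    ¬(¬e ↔ ¬d): β-rule — branch into ¬e, ¬¬d  //  ¬¬e, ¬d.
      branch 1.1 (add ¬e, ¬¬d):
        ¬(((c ∨ ¬f) ∧ (¬c → (f → a))) ↔ (e ∨ f)): β-rule — branch into ((c ∨ ¬f) ∧ (¬c → (f → a))), ¬(e ∨ f)  //  ¬((c ∨ ¬f) ∧ (¬c → (f → a))), (e ∨ f).
          branch 1.1.1 (add ((c ∨ ¬f) ∧ (¬c → (f → a))), ¬(e ∨ f)):
            ((c ∨ ¬f) ∧ (¬c → (f → a))): α-rule — add (c ∨ ¬f), (¬c → (f → a)).
            ¬(e ∨ f): α-rule — add ¬e, ¬f.
            (c ∨ ¬f): β-rule — branch into c  //  ¬f.
              branch 1.1.1.1 (add c):
                (¬c → (f → a)): β-rule — branch into ¬¬c  //  (f → a).
                  branch 1.1.1.1.1 (add ¬¬c):
                    ○ open, literals {c=true, d=true, e=false, f=false}.
                  branch 1.1.1.1.2 (add (f → a)):
                    (f → a): β-rule — branch into ¬f  //  a.
                      branch 1.1.1.1.2.1 (add ¬f):
                        ○ open, literals {c=true, d=true, e=false, f=false}.
                      branch 1.1.1.1.2.2 (add a):
                        ○ open, literals {a=true, c=true, d=true, e=false, f=false}.
              branch 1.1.1.2 (add ¬f):
                (¬c → (f → a)): β-rule — branch into ¬¬c  //  (f → a).
                  branch 1.1.1.2.1 (add ¬¬c):
                    ○ open, literals {c=true, d=true, e=false, f=false}.
                  branch 1.1.1.2.2 (add (f → a)):
                    (f → a): β-rule — branch into ¬f  //  a.
                      branch 1.1.1.2.2.1 (add ¬f):
                        ○ open, literals {d=true, e=false, f=false}.
                      branch 1.1.1.2.2.2 (add a):
                        ○ open, literals {a=true, d=true, e=false, f=false}.
          branch 1.1.2 (add ¬((c ∨ ¬f) ∧ (¬c → (f → a))), (e ∨ f)):
            ¬((c ∨ ¬f) ∧ (¬c → (f → a))): β-rule — branch into ¬(c ∨ ¬f)  //  ¬(¬c → (f → a)).
              branch 1.1.2.1 (add ¬(c ∨ ¬f)):
                ¬(c ∨ ¬f): α-rule — add ¬c, ¬¬f.
                (e ∨ f): β-rule — branch into e  //  f.
                  branch 1.1.2.1.1 (add e):
                    × closes — contains both e and ¬e.
                  branch 1.1.2.1.2 (add f):
                    ○ open, literals {c=false, d=true, e=false, f=true}.
              branch 1.1.2.2 (add ¬(¬c → (f → a))):
                ¬(¬c → (f → a)): α-rule — add ¬c, ¬(f → a).
                ¬(f → a): α-rule — add f, ¬a.
                (e ∨ f): β-rule — branch into e  //  f.
                  branch 1.1.2.2.1 (add e):
                    × closes — contains both e and ¬e.
                  branch 1.1.2.2.2 (add f):
                    ○ open, literals {a=false, c=false, d=true, e=false, f=true}.
      branch 1.2 (add ¬¬e, ¬d):
        × closes — contains both e and ¬e.
  branch 2 (add ¬¬e, ((¬e ↔ ¬d) ∨ (((c ∨ ¬f) ∧ (¬c → (f → a))) ↔ (e ∨ f)))):
    ((¬e ↔ ¬d) ∨ (((c ∨ ¬f) ∧ (¬c → (f → a))) ↔ (e ∨ f))): β-rule — branch into (¬e ↔ ¬d)  //  (((c ∨ ¬f) ∧ (¬c → (f → a))) ↔ (e ∨ f)).
      branch 2.1 (add (¬e ↔ ¬d)):
        (¬e ↔ ¬d): β-rule — branch into ¬e, ¬d  //  ¬¬e, ¬¬d.
          branch 2.1.1 (add ¬e, ¬d):
            × closes — contains both e and ¬e.
          branch 2.1.2 (add ¬¬e, ¬¬d):
            ○ open, literals {d=true, e=true}.
      branch 2.2 (add (((c ∨ ¬f) ∧ (¬c → (f → a))) ↔ (e ∨ f))):
        (((c ∨ ¬f) ∧ (¬c → (f → a))) ↔ (e ∨ f)): β-rule — branch into ((c ∨ ¬f) ∧ (¬c → (f → a))), (e ∨ f)  //  ¬((c ∨ ¬f) ∧ (¬c → (f → a))), ¬(e ∨ f).
          branch 2.2.1 (add ((c ∨ ¬f) ∧ (¬c → (f → a))), (e ∨ f)):
            ((c ∨ ¬f) ∧ (¬c → (f → a))): α-rule — add (c ∨ ¬f), (¬c → (f → a)).
            (e ∨ f): β-rule — branch into e  //  f.
              branch 2.2.1.1 (add e):
                (c ∨ ¬f): β-rule — branch into c  //  ¬f.
                  branch 2.2.1.1.1 (add c):
                    (¬c → (f → a)): β-rule — branch into ¬¬c  //  (f → a).
                      branch 2.2.1.1.1.1 (add ¬¬c):
                        ○ open, literals {c=true, e=true}.
                      branch 2.2.1.1.1.2 (add (f → a)):
                        (f → a): β-rule — branch into ¬f  //  a.
                          branch 2.2.1.1.1.2.1 (add ¬f):
                            ○ open, literals {c=true, e=true, f=false}.
                          branch 2.2.1.1.1.2.2 (add a):
                            ○ open, literals {a=true, c=true, e=true}.
                  branch 2.2.1.1.2 (add ¬f):
                    (¬c → (f → a)): β-rule — branch into ¬¬c  //  (f → a).
                      branch 2.2.1.1.2.1 (add ¬¬c):
                        ○ open, literals {c=true, e=true, f=false}.
                      branch 2.2.1.1.2.2 (add (f → a)):
                        (f → a): β-rule — branch into ¬f  //  a.
                          branch 2.2.1.1.2.2.1 (add ¬f):
                            ○ open, literals {e=true, f=false}.
                          branch 2.2.1.1.2.2.2 (add a):
                            ○ open, literals {a=true, e=true, f=false}.
              branch 2.2.1.2 (add f):
                (c ∨ ¬f): β-rule — branch into c  //  ¬f.
                  branch 2.2.1.2.1 (add c):
                    (¬c → (f → a)): β-rule — branch into ¬¬c  //  (f → a).
                      branch 2.2.1.2.1.1 (add ¬¬c):
                        ○ open, literals {c=true, e=true, f=true}.
                      branch 2.2.1.2.1.2 (add (f → a)):
                        (f → a): β-rule — branch into ¬f  //  a.
                          branch 2.2.1.2.1.2.1 (add ¬f):
                            × closes — contains both f and ¬f.
                          branch 2.2.1.2.1.2.2 (add a):
                            ○ open, literals {a=true, c=true, e=true, f=true}.
                  branch 2.2.1.2.2 (add ¬f):
                    × closes — contains both f and ¬f.
          branch 2.2.2 (add ¬((c ∨ ¬f) ∧ (¬c → (f → a))), ¬(e ∨ f)):
            ¬(e ∨ f): α-rule — add ¬e, ¬f.
            × closes — contains both e and ¬e.
7 branches closed, 17 open.
Each open branch fixes some atoms; the unmentioned ones are free. Counting distinct full assignments: branch {c=true, d=true, e=false, f=false} (b, a) contributes 4 new; branch {c=true, d=true, e=false, f=false} (b, a) contributes 0 new; branch {a=true, c=true, d=true, e=false, f=false} (b) contributes 0 new; branch {c=true, d=true, e=false, f=false} (b, a) contributes 0 new; branch {d=true, e=false, f=false} (b, a, c) contributes 4 new; branch {a=true, d=true, e=false, f=false} (b, c) contributes 0 new; branch {c=false, d=true, e=false, f=true} (b, a) contributes 4 new; branch {a=false, c=false, d=true, e=false, f=true} (b) contributes 0 new; branch {d=true, e=true} (f, b, a, c) contributes 16 new; branch {c=true, e=true} (f, d, b, a) contributes 8 new; branch {c=true, e=true, f=false} (d, b, a) contributes 0 new; branch {a=true, c=true, e=true} (f, d, b) contributes 0 new; branch {c=true, e=true, f=false} (d, b, a) contributes 0 new; branch {e=true, f=false} (d, b, a, c) contributes 4 new; branch {a=true, e=true, f=false} (d, b, c) contributes 0 new; branch {c=true, e=true, f=true} (d, b, a) contributes 0 new; branch {a=true, c=true, e=true, f=true} (d, b) contributes 0 new. Total: 40.

40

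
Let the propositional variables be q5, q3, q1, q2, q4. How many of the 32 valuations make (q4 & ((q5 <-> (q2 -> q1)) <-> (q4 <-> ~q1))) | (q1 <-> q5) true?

22

Initial set: {((q4 & ((q5 <-> (q2 -> q1)) <-> (q4 <-> ~q1))) | (q1 <-> q5))}.
((q4 & ((q5 <-> (q2 -> q1)) <-> (q4 <-> ~q1))) | (q1 <-> q5)): β-rule — branch into (q4 & ((q5 <-> (q2 -> q1)) <-> (q4 <-> ~q1)))  //  (q1 <-> q5).
  branch 1 (add (q4 & ((q5 <-> (q2 -> q1)) <-> (q4 <-> ~q1)))):
    (q4 & ((q5 <-> (q2 -> q1)) <-> (q4 <-> ~q1))): α-rule — add q4, ((q5 <-> (q2 -> q1)) <-> (q4 <-> ~q1)).
    ((q5 <-> (q2 -> q1)) <-> (q4 <-> ~q1)): β-rule — branch into (q5 <-> (q2 -> q1)), (q4 <-> ~q1)  //  ~(q5 <-> (q2 -> q1)), ~(q4 <-> ~q1).
      branch 1.1 (add (q5 <-> (q2 -> q1)), (q4 <-> ~q1)):
        (q5 <-> (q2 -> q1)): β-rule — branch into q5, (q2 -> q1)  //  ~q5, ~(q2 -> q1).
          branch 1.1.1 (add q5, (q2 -> q1)):
            (q4 <-> ~q1): β-rule — branch into q4, ~q1  //  ~q4, ~~q1.
              branch 1.1.1.1 (add q4, ~q1):
                (q2 -> q1): β-rule — branch into ~q2  //  q1.
                  branch 1.1.1.1.1 (add ~q2):
                    ○ open, literals {q1=F, q2=F, q4=T, q5=T}.
                  branch 1.1.1.1.2 (add q1):
                    × closes — contains both q1 and ~q1.
              branch 1.1.1.2 (add ~q4, ~~q1):
                × closes — contains both q4 and ~q4.
          branch 1.1.2 (add ~q5, ~(q2 -> q1)):
            ~(q2 -> q1): α-rule — add q2, ~q1.
            (q4 <-> ~q1): β-rule — branch into q4, ~q1  //  ~q4, ~~q1.
              branch 1.1.2.1 (add q4, ~q1):
                ○ open, literals {q1=F, q2=T, q4=T, q5=F}.
              branch 1.1.2.2 (add ~q4, ~~q1):
                × closes — contains both q4 and ~q4.
      branch 1.2 (add ~(q5 <-> (q2 -> q1)), ~(q4 <-> ~q1)):
        ~(q5 <-> (q2 -> q1)): β-rule — branch into q5, ~(q2 -> q1)  //  ~q5, (q2 -> q1).
          branch 1.2.1 (add q5, ~(q2 -> q1)):
            ~(q2 -> q1): α-rule — add q2, ~q1.
            ~(q4 <-> ~q1): β-rule — branch into q4, ~~q1  //  ~q4, ~q1.
              branch 1.2.1.1 (add q4, ~~q1):
                × closes — contains both q1 and ~q1.
              branch 1.2.1.2 (add ~q4, ~q1):
                × closes — contains both q4 and ~q4.
          branch 1.2.2 (add ~q5, (q2 -> q1)):
            ~(q4 <-> ~q1): β-rule — branch into q4, ~~q1  //  ~q4, ~q1.
              branch 1.2.2.1 (add q4, ~~q1):
                (q2 -> q1): β-rule — branch into ~q2  //  q1.
                  branch 1.2.2.1.1 (add ~q2):
                    ○ open, literals {q1=T, q2=F, q4=T, q5=F}.
                  branch 1.2.2.1.2 (add q1):
                    ○ open, literals {q1=T, q4=T, q5=F}.
              branch 1.2.2.2 (add ~q4, ~q1):
                × closes — contains both q4 and ~q4.
  branch 2 (add (q1 <-> q5)):
    (q1 <-> q5): β-rule — branch into q1, q5  //  ~q1, ~q5.
      branch 2.1 (add q1, q5):
        ○ open, literals {q1=T, q5=T}.
      branch 2.2 (add ~q1, ~q5):
        ○ open, literals {q1=F, q5=F}.
6 branches closed, 6 open.
Each open branch fixes some atoms; the unmentioned ones are free. Counting distinct full assignments: branch {q1=F, q2=F, q4=T, q5=T} (q3) contributes 2 new; branch {q1=F, q2=T, q4=T, q5=F} (q3) contributes 2 new; branch {q1=T, q2=F, q4=T, q5=F} (q3) contributes 2 new; branch {q1=T, q4=T, q5=F} (q3, q2) contributes 2 new; branch {q1=T, q5=T} (q3, q2, q4) contributes 8 new; branch {q1=F, q5=F} (q3, q2, q4) contributes 6 new. Total: 22.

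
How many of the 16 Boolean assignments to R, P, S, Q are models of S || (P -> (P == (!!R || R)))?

Initial set: {T (S || (P -> (P == (!!R || R))))}.
T (S || (P -> (P == (!!R || R)))): β-rule — branch into T S  //  T (P -> (P == (!!R || R))).
  branch 1 (add T S):
    ○ open, literals {S=T}.
  branch 2 (add T (P -> (P == (!!R || R)))):
    T (P -> (P == (!!R || R))): β-rule — branch into F P  //  T (P == (!!R || R)).
      branch 2.1 (add F P):
        ○ open, literals {P=F}.
      branch 2.2 (add T (P == (!!R || R))):
        T (P == (!!R || R)): β-rule — branch into T P, T (!!R || R)  //  F P, F (!!R || R).
          branch 2.2.1 (add T P, T (!!R || R)):
            T (!!R || R): β-rule — branch into T !!R  //  T R.
              branch 2.2.1.1 (add T !!R):
                T !!R: drop double negation, giving T R.
                ○ open, literals {P=T, R=T}.
              branch 2.2.1.2 (add T R):
                ○ open, literals {P=T, R=T}.
          branch 2.2.2 (add F P, F (!!R || R)):
            F (!!R || R): α-rule — add F !!R, F R.
            F !!R: drop double negation, giving F R.
            ○ open, literals {P=F, R=F}.
0 branches closed, 5 open.
Each open branch fixes some atoms; the unmentioned ones are free. Counting distinct full assignments: branch {S=T} (R, P, Q) contributes 8 new; branch {P=F} (R, S, Q) contributes 4 new; branch {P=T, R=T} (S, Q) contributes 2 new; branch {P=T, R=T} (S, Q) contributes 0 new; branch {P=F, R=F} (S, Q) contributes 0 new. Total: 14.

14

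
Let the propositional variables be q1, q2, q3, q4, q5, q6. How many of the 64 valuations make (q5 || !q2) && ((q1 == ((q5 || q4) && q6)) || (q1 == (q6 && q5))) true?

Initial set: {((q5 || !q2) && ((q1 == ((q5 || q4) && q6)) || (q1 == (q6 && q5))))}.
((q5 || !q2) && ((q1 == ((q5 || q4) && q6)) || (q1 == (q6 && q5)))): α-rule — add (q5 || !q2), ((q1 == ((q5 || q4) && q6)) || (q1 == (q6 && q5))).
(q5 || !q2): β-rule — branch into q5  //  !q2.
  branch 1 (add q5):
    ((q1 == ((q5 || q4) && q6)) || (q1 == (q6 && q5))): β-rule — branch into (q1 == ((q5 || q4) && q6))  //  (q1 == (q6 && q5)).
      branch 1.1 (add (q1 == ((q5 || q4) && q6))):
        (q1 == ((q5 || q4) && q6)): β-rule — branch into q1, ((q5 || q4) && q6)  //  !q1, !((q5 || q4) && q6).
          branch 1.1.1 (add q1, ((q5 || q4) && q6)):
            ((q5 || q4) && q6): α-rule — add (q5 || q4), q6.
            (q5 || q4): β-rule — branch into q5  //  q4.
              branch 1.1.1.1 (add q5):
                ○ open, literals {q1=T, q5=T, q6=T}.
              branch 1.1.1.2 (add q4):
                ○ open, literals {q1=T, q4=T, q5=T, q6=T}.
          branch 1.1.2 (add !q1, !((q5 || q4) && q6)):
            !((q5 || q4) && q6): β-rule — branch into !(q5 || q4)  //  !q6.
              branch 1.1.2.1 (add !(q5 || q4)):
                !(q5 || q4): α-rule — add !q5, !q4.
                × closes — contains both q5 and !q5.
              branch 1.1.2.2 (add !q6):
                ○ open, literals {q1=F, q5=T, q6=F}.
      branch 1.2 (add (q1 == (q6 && q5))):
        (q1 == (q6 && q5)): β-rule — branch into q1, (q6 && q5)  //  !q1, !(q6 && q5).
          branch 1.2.1 (add q1, (q6 && q5)):
            (q6 && q5): α-rule — add q6, q5.
            ○ open, literals {q1=T, q5=T, q6=T}.
          branch 1.2.2 (add !q1, !(q6 && q5)):
            !(q6 && q5): β-rule — branch into !q6  //  !q5.
              branch 1.2.2.1 (add !q6):
                ○ open, literals {q1=F, q5=T, q6=F}.
              branch 1.2.2.2 (add !q5):
                × closes — contains both q5 and !q5.
  branch 2 (add !q2):
    ((q1 == ((q5 || q4) && q6)) || (q1 == (q6 && q5))): β-rule — branch into (q1 == ((q5 || q4) && q6))  //  (q1 == (q6 && q5)).
      branch 2.1 (add (q1 == ((q5 || q4) && q6))):
        (q1 == ((q5 || q4) && q6)): β-rule — branch into q1, ((q5 || q4) && q6)  //  !q1, !((q5 || q4) && q6).
          branch 2.1.1 (add q1, ((q5 || q4) && q6)):
            ((q5 || q4) && q6): α-rule — add (q5 || q4), q6.
            (q5 || q4): β-rule — branch into q5  //  q4.
              branch 2.1.1.1 (add q5):
                ○ open, literals {q1=T, q2=F, q5=T, q6=T}.
              branch 2.1.1.2 (add q4):
                ○ open, literals {q1=T, q2=F, q4=T, q6=T}.
          branch 2.1.2 (add !q1, !((q5 || q4) && q6)):
            !((q5 || q4) && q6): β-rule — branch into !(q5 || q4)  //  !q6.
              branch 2.1.2.1 (add !(q5 || q4)):
                !(q5 || q4): α-rule — add !q5, !q4.
                ○ open, literals {q1=F, q2=F, q4=F, q5=F}.
              branch 2.1.2.2 (add !q6):
                ○ open, literals {q1=F, q2=F, q6=F}.
      branch 2.2 (add (q1 == (q6 && q5))):
        (q1 == (q6 && q5)): β-rule — branch into q1, (q6 && q5)  //  !q1, !(q6 && q5).
          branch 2.2.1 (add q1, (q6 && q5)):
            (q6 && q5): α-rule — add q6, q5.
            ○ open, literals {q1=T, q2=F, q5=T, q6=T}.
          branch 2.2.2 (add !q1, !(q6 && q5)):
            !(q6 && q5): β-rule — branch into !q6  //  !q5.
              branch 2.2.2.1 (add !q6):
                ○ open, literals {q1=F, q2=F, q6=F}.
              branch 2.2.2.2 (add !q5):
                ○ open, literals {q1=F, q2=F, q5=F}.
2 branches closed, 12 open.
Each open branch fixes some atoms; the unmentioned ones are free. Counting distinct full assignments: branch {q1=T, q5=T, q6=T} (q2, q3, q4) contributes 8 new; branch {q1=T, q4=T, q5=T, q6=T} (q2, q3) contributes 0 new; branch {q1=F, q5=T, q6=F} (q2, q3, q4) contributes 8 new; branch {q1=T, q5=T, q6=T} (q2, q3, q4) contributes 0 new; branch {q1=F, q5=T, q6=F} (q2, q3, q4) contributes 0 new; branch {q1=T, q2=F, q5=T, q6=T} (q3, q4) contributes 0 new; branch {q1=T, q2=F, q4=T, q6=T} (q3, q5) contributes 2 new; branch {q1=F, q2=F, q4=F, q5=F} (q3, q6) contributes 4 new; branch {q1=F, q2=F, q6=F} (q3, q4, q5) contributes 2 new; branch {q1=T, q2=F, q5=T, q6=T} (q3, q4) contributes 0 new; branch {q1=F, q2=F, q6=F} (q3, q4, q5) contributes 0 new; branch {q1=F, q2=F, q5=F} (q3, q4, q6) contributes 2 new. Total: 26.

26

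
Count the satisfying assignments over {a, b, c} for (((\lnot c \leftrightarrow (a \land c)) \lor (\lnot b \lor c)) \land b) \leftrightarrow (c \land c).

6

Initial set: {T ((((\lnot c \leftrightarrow (a \land c)) \lor (\lnot b \lor c)) \land b) \leftrightarrow (c \land c))}.
T ((((\lnot c \leftrightarrow (a \land c)) \lor (\lnot b \lor c)) \land b) \leftrightarrow (c \land c)): β-rule — branch into T (((\lnot c \leftrightarrow (a \land c)) \lor (\lnot b \lor c)) \land b), T (c \land c)  //  F (((\lnot c \leftrightarrow (a \land c)) \lor (\lnot b \lor c)) \land b), F (c \land c).
  branch 1 (add T (((\lnot c \leftrightarrow (a \land c)) \lor (\lnot b \lor c)) \land b), T (c \land c)):
    T (((\lnot c \leftrightarrow (a \land c)) \lor (\lnot b \lor c)) \land b): α-rule — add T ((\lnot c \leftrightarrow (a \land c)) \lor (\lnot b \lor c)), T b.
    T (c \land c): α-rule — add T c, T c.
    T ((\lnot c \leftrightarrow (a \land c)) \lor (\lnot b \lor c)): β-rule — branch into T (\lnot c \leftrightarrow (a \land c))  //  T (\lnot b \lor c).
      branch 1.1 (add T (\lnot c \leftrightarrow (a \land c))):
        T (\lnot c \leftrightarrow (a \land c)): β-rule — branch into T \lnot c, T (a \land c)  //  F \lnot c, F (a \land c).
          branch 1.1.1 (add T \lnot c, T (a \land c)):
            × closes — contains both c and \lnot c.
          branch 1.1.2 (add F \lnot c, F (a \land c)):
            F (a \land c): β-rule — branch into F a  //  F c.
              branch 1.1.2.1 (add F a):
                ○ open, literals {a=0, b=1, c=1}.
              branch 1.1.2.2 (add F c):
                × closes — contains both c and \lnot c.
      branch 1.2 (add T (\lnot b \lor c)):
        T (\lnot b \lor c): β-rule — branch into T \lnot b  //  T c.
          branch 1.2.1 (add T \lnot b):
            × closes — contains both b and \lnot b.
          branch 1.2.2 (add T c):
            ○ open, literals {b=1, c=1}.
  branch 2 (add F (((\lnot c \leftrightarrow (a \land c)) \lor (\lnot b \lor c)) \land b), F (c \land c)):
    F (((\lnot c \leftrightarrow (a \land c)) \lor (\lnot b \lor c)) \land b): β-rule — branch into F ((\lnot c \leftrightarrow (a \land c)) \lor (\lnot b \lor c))  //  F b.
      branch 2.1 (add F ((\lnot c \leftrightarrow (a \land c)) \lor (\lnot b \lor c))):
        F ((\lnot c \leftrightarrow (a \land c)) \lor (\lnot b \lor c)): α-rule — add F (\lnot c \leftrightarrow (a \land c)), F (\lnot b \lor c).
        F (\lnot b \lor c): α-rule — add F \lnot b, F c.
        F (c \land c): β-rule — branch into F c  //  F c.
          branch 2.1.1 (add F c):
            F (\lnot c \leftrightarrow (a \land c)): β-rule — branch into T \lnot c, F (a \land c)  //  F \lnot c, T (a \land c).
              branch 2.1.1.1 (add T \lnot c, F (a \land c)):
                F (a \land c): β-rule — branch into F a  //  F c.
                  branch 2.1.1.1.1 (add F a):
                    ○ open, literals {a=0, b=1, c=0}.
                  branch 2.1.1.1.2 (add F c):
                    ○ open, literals {b=1, c=0}.
              branch 2.1.1.2 (add F \lnot c, T (a \land c)):
                × closes — contains both c and \lnot c.
          branch 2.1.2 (add F c):
            F (\lnot c \leftrightarrow (a \land c)): β-rule — branch into T \lnot c, F (a \land c)  //  F \lnot c, T (a \land c).
              branch 2.1.2.1 (add T \lnot c, F (a \land c)):
                F (a \land c): β-rule — branch into F a  //  F c.
                  branch 2.1.2.1.1 (add F a):
                    ○ open, literals {a=0, b=1, c=0}.
                  branch 2.1.2.1.2 (add F c):
                    ○ open, literals {b=1, c=0}.
              branch 2.1.2.2 (add F \lnot c, T (a \land c)):
                × closes — contains both c and \lnot c.
      branch 2.2 (add F b):
        F (c \land c): β-rule — branch into F c  //  F c.
          branch 2.2.1 (add F c):
            ○ open, literals {b=0, c=0}.
          branch 2.2.2 (add F c):
            ○ open, literals {b=0, c=0}.
5 branches closed, 8 open.
Each open branch fixes some atoms; the unmentioned ones are free. Counting distinct full assignments: branch {a=0, b=1, c=1} (none free) contributes 1 new; branch {b=1, c=1} (a) contributes 1 new; branch {a=0, b=1, c=0} (none free) contributes 1 new; branch {b=1, c=0} (a) contributes 1 new; branch {a=0, b=1, c=0} (none free) contributes 0 new; branch {b=1, c=0} (a) contributes 0 new; branch {b=0, c=0} (a) contributes 2 new; branch {b=0, c=0} (a) contributes 0 new. Total: 6.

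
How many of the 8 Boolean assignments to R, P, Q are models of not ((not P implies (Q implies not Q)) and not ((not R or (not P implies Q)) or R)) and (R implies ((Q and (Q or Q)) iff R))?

6

Initial set: {(not ((not P implies (Q implies not Q)) and not ((not R or (not P implies Q)) or R)) and (R implies ((Q and (Q or Q)) iff R)))}.
(not ((not P implies (Q implies not Q)) and not ((not R or (not P implies Q)) or R)) and (R implies ((Q and (Q or Q)) iff R))): α-rule — add not ((not P implies (Q implies not Q)) and not ((not R or (not P implies Q)) or R)), (R implies ((Q and (Q or Q)) iff R)).
not ((not P implies (Q implies not Q)) and not ((not R or (not P implies Q)) or R)): β-rule — branch into not (not P implies (Q implies not Q))  //  not not ((not R or (not P implies Q)) or R).
  branch 1 (add not (not P implies (Q implies not Q))):
    not (not P implies (Q implies not Q)): α-rule — add not P, not (Q implies not Q).
    not (Q implies not Q): α-rule — add Q, not not Q.
    (R implies ((Q and (Q or Q)) iff R)): β-rule — branch into not R  //  ((Q and (Q or Q)) iff R).
      branch 1.1 (add not R):
        ○ open, literals {P=0, Q=1, R=0}.
      branch 1.2 (add ((Q and (Q or Q)) iff R)):
        ((Q and (Q or Q)) iff R): β-rule — branch into (Q and (Q or Q)), R  //  not (Q and (Q or Q)), not R.
          branch 1.2.1 (add (Q and (Q or Q)), R):
            (Q and (Q or Q)): α-rule — add Q, (Q or Q).
            (Q or Q): β-rule — branch into Q  //  Q.
              branch 1.2.1.1 (add Q):
                ○ open, literals {P=0, Q=1, R=1}.
              branch 1.2.1.2 (add Q):
                ○ open, literals {P=0, Q=1, R=1}.
          branch 1.2.2 (add not (Q and (Q or Q)), not R):
            not (Q and (Q or Q)): β-rule — branch into not Q  //  not (Q or Q).
              branch 1.2.2.1 (add not Q):
                × closes — contains both Q and not Q.
              branch 1.2.2.2 (add not (Q or Q)):
                not (Q or Q): α-rule — add not Q, not Q.
                × closes — contains both Q and not Q.
  branch 2 (add not not ((not R or (not P implies Q)) or R)):
    (R implies ((Q and (Q or Q)) iff R)): β-rule — branch into not R  //  ((Q and (Q or Q)) iff R).
      branch 2.1 (add not R):
        not not ((not R or (not P implies Q)) or R): β-rule — branch into (not R or (not P implies Q))  //  R.
          branch 2.1.1 (add (not R or (not P implies Q))):
            (not R or (not P implies Q)): β-rule — branch into not R  //  (not P implies Q).
              branch 2.1.1.1 (add not R):
                ○ open, literals {R=0}.
              branch 2.1.1.2 (add (not P implies Q)):
                (not P implies Q): β-rule — branch into not not P  //  Q.
                  branch 2.1.1.2.1 (add not not P):
                    ○ open, literals {P=1, R=0}.
                  branch 2.1.1.2.2 (add Q):
                    ○ open, literals {Q=1, R=0}.
          branch 2.1.2 (add R):
            × closes — contains both R and not R.
      branch 2.2 (add ((Q and (Q or Q)) iff R)):
        not not ((not R or (not P implies Q)) or R): β-rule — branch into (not R or (not P implies Q))  //  R.
          branch 2.2.1 (add (not R or (not P implies Q))):
            ((Q and (Q or Q)) iff R): β-rule — branch into (Q and (Q or Q)), R  //  not (Q and (Q or Q)), not R.
              branch 2.2.1.1 (add (Q and (Q or Q)), R):
                (Q and (Q or Q)): α-rule — add Q, (Q or Q).
                (not R or (not P implies Q)): β-rule — branch into not R  //  (not P implies Q).
                  branch 2.2.1.1.1 (add not R):
                    × closes — contains both R and not R.
                  branch 2.2.1.1.2 (add (not P implies Q)):
                    (Q or Q): β-rule — branch into Q  //  Q.
                      branch 2.2.1.1.2.1 (add Q):
                        (not P implies Q): β-rule — branch into not not P  //  Q.
                          branch 2.2.1.1.2.1.1 (add not not P):
                            ○ open, literals {P=1, Q=1, R=1}.
                          branch 2.2.1.1.2.1.2 (add Q):
                            ○ open, literals {Q=1, R=1}.
                      branch 2.2.1.1.2.2 (add Q):
                        (not P implies Q): β-rule — branch into not not P  //  Q.
                          branch 2.2.1.1.2.2.1 (add not not P):
                            ○ open, literals {P=1, Q=1, R=1}.
                          branch 2.2.1.1.2.2.2 (add Q):
                            ○ open, literals {Q=1, R=1}.
              branch 2.2.1.2 (add not (Q and (Q or Q)), not R):
                (not R or (not P implies Q)): β-rule — branch into not R  //  (not P implies Q).
                  branch 2.2.1.2.1 (add not R):
                    not (Q and (Q or Q)): β-rule — branch into not Q  //  not (Q or Q).
                      branch 2.2.1.2.1.1 (add not Q):
                        ○ open, literals {Q=0, R=0}.
                      branch 2.2.1.2.1.2 (add not (Q or Q)):
                        not (Q or Q): α-rule — add not Q, not Q.
                        ○ open, literals {Q=0, R=0}.
                  branch 2.2.1.2.2 (add (not P implies Q)):
                    not (Q and (Q or Q)): β-rule — branch into not Q  //  not (Q or Q).
                      branch 2.2.1.2.2.1 (add not Q):
                        (not P implies Q): β-rule — branch into not not P  //  Q.
                          branch 2.2.1.2.2.1.1 (add not not P):
                            ○ open, literals {P=1, Q=0, R=0}.
                          branch 2.2.1.2.2.1.2 (add Q):
                            × closes — contains both Q and not Q.
                      branch 2.2.1.2.2.2 (add not (Q or Q)):
                        not (Q or Q): α-rule — add not Q, not Q.
                        (not P implies Q): β-rule — branch into not not P  //  Q.
                          branch 2.2.1.2.2.2.1 (add not not P):
                            ○ open, literals {P=1, Q=0, R=0}.
                          branch 2.2.1.2.2.2.2 (add Q):
                            × closes — contains both Q and not Q.
          branch 2.2.2 (add R):
            ((Q and (Q or Q)) iff R): β-rule — branch into (Q and (Q or Q)), R  //  not (Q and (Q or Q)), not R.
              branch 2.2.2.1 (add (Q and (Q or Q)), R):
                (Q and (Q or Q)): α-rule — add Q, (Q or Q).
                (Q or Q): β-rule — branch into Q  //  Q.
                  branch 2.2.2.1.1 (add Q):
                    ○ open, literals {Q=1, R=1}.
                  branch 2.2.2.1.2 (add Q):
                    ○ open, literals {Q=1, R=1}.
              branch 2.2.2.2 (add not (Q and (Q or Q)), not R):
                × closes — contains both R and not R.
7 branches closed, 16 open.
Each open branch fixes some atoms; the unmentioned ones are free. Counting distinct full assignments: branch {P=0, Q=1, R=0} (none free) contributes 1 new; branch {P=0, Q=1, R=1} (none free) contributes 1 new; branch {P=0, Q=1, R=1} (none free) contributes 0 new; branch {R=0} (P, Q) contributes 3 new; branch {P=1, R=0} (Q) contributes 0 new; branch {Q=1, R=0} (P) contributes 0 new; branch {P=1, Q=1, R=1} (none free) contributes 1 new; branch {Q=1, R=1} (P) contributes 0 new; branch {P=1, Q=1, R=1} (none free) contributes 0 new; branch {Q=1, R=1} (P) contributes 0 new; branch {Q=0, R=0} (P) contributes 0 new; branch {Q=0, R=0} (P) contributes 0 new; branch {P=1, Q=0, R=0} (none free) contributes 0 new; branch {P=1, Q=0, R=0} (none free) contributes 0 new; branch {Q=1, R=1} (P) contributes 0 new; branch {Q=1, R=1} (P) contributes 0 new. Total: 6.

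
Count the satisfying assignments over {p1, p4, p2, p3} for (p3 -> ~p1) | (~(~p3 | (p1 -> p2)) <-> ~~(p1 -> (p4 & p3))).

14

Initial set: {((p3 -> ~p1) | (~(~p3 | (p1 -> p2)) <-> ~~(p1 -> (p4 & p3))))}.
((p3 -> ~p1) | (~(~p3 | (p1 -> p2)) <-> ~~(p1 -> (p4 & p3)))): β-rule — branch into (p3 -> ~p1)  //  (~(~p3 | (p1 -> p2)) <-> ~~(p1 -> (p4 & p3))).
  branch 1 (add (p3 -> ~p1)):
    (p3 -> ~p1): β-rule — branch into ~p3  //  ~p1.
      branch 1.1 (add ~p3):
        ○ open, literals {p3=0}.
      branch 1.2 (add ~p1):
        ○ open, literals {p1=0}.
  branch 2 (add (~(~p3 | (p1 -> p2)) <-> ~~(p1 -> (p4 & p3)))):
    (~(~p3 | (p1 -> p2)) <-> ~~(p1 -> (p4 & p3))): β-rule — branch into ~(~p3 | (p1 -> p2)), ~~(p1 -> (p4 & p3))  //  ~~(~p3 | (p1 -> p2)), ~~~(p1 -> (p4 & p3)).
      branch 2.1 (add ~(~p3 | (p1 -> p2)), ~~(p1 -> (p4 & p3))):
        ~(~p3 | (p1 -> p2)): α-rule — add ~~p3, ~(p1 -> p2).
        ~~(p1 -> (p4 & p3)): drop double negation, giving (p1 -> (p4 & p3)).
        ~(p1 -> p2): α-rule — add p1, ~p2.
        (p1 -> (p4 & p3)): β-rule — branch into ~p1  //  (p4 & p3).
          branch 2.1.1 (add ~p1):
            × closes — contains both p1 and ~p1.
          branch 2.1.2 (add (p4 & p3)):
            (p4 & p3): α-rule — add p4, p3.
            ○ open, literals {p1=1, p2=0, p3=1, p4=1}.
      branch 2.2 (add ~~(~p3 | (p1 -> p2)), ~~~(p1 -> (p4 & p3))):
        ~~~(p1 -> (p4 & p3)): drop double negation, giving ~(p1 -> (p4 & p3)).
        ~(p1 -> (p4 & p3)): α-rule — add p1, ~(p4 & p3).
        ~~(~p3 | (p1 -> p2)): β-rule — branch into ~p3  //  (p1 -> p2).
          branch 2.2.1 (add ~p3):
            ~(p4 & p3): β-rule — branch into ~p4  //  ~p3.
              branch 2.2.1.1 (add ~p4):
                ○ open, literals {p1=1, p3=0, p4=0}.
              branch 2.2.1.2 (add ~p3):
                ○ open, literals {p1=1, p3=0}.
          branch 2.2.2 (add (p1 -> p2)):
            ~(p4 & p3): β-rule — branch into ~p4  //  ~p3.
              branch 2.2.2.1 (add ~p4):
                (p1 -> p2): β-rule — branch into ~p1  //  p2.
                  branch 2.2.2.1.1 (add ~p1):
                    × closes — contains both p1 and ~p1.
                  branch 2.2.2.1.2 (add p2):
                    ○ open, literals {p1=1, p2=1, p4=0}.
              branch 2.2.2.2 (add ~p3):
                (p1 -> p2): β-rule — branch into ~p1  //  p2.
                  branch 2.2.2.2.1 (add ~p1):
                    × closes — contains both p1 and ~p1.
                  branch 2.2.2.2.2 (add p2):
                    ○ open, literals {p1=1, p2=1, p3=0}.
3 branches closed, 7 open.
Each open branch fixes some atoms; the unmentioned ones are free. Counting distinct full assignments: branch {p3=0} (p1, p4, p2) contributes 8 new; branch {p1=0} (p4, p2, p3) contributes 4 new; branch {p1=1, p2=0, p3=1, p4=1} (none free) contributes 1 new; branch {p1=1, p3=0, p4=0} (p2) contributes 0 new; branch {p1=1, p3=0} (p4, p2) contributes 0 new; branch {p1=1, p2=1, p4=0} (p3) contributes 1 new; branch {p1=1, p2=1, p3=0} (p4) contributes 0 new. Total: 14.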